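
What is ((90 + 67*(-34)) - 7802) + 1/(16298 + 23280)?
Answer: -395384219/39578 ≈ -9990.0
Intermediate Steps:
((90 + 67*(-34)) - 7802) + 1/(16298 + 23280) = ((90 - 2278) - 7802) + 1/39578 = (-2188 - 7802) + 1/39578 = -9990 + 1/39578 = -395384219/39578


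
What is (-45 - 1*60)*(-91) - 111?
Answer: 9444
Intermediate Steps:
(-45 - 1*60)*(-91) - 111 = (-45 - 60)*(-91) - 111 = -105*(-91) - 111 = 9555 - 111 = 9444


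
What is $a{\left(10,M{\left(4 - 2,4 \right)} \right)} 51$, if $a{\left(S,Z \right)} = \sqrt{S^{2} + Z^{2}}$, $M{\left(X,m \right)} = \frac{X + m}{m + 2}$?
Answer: $51 \sqrt{101} \approx 512.54$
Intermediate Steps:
$M{\left(X,m \right)} = \frac{X + m}{2 + m}$
$a{\left(10,M{\left(4 - 2,4 \right)} \right)} 51 = \sqrt{10^{2} + \left(\frac{\left(4 - 2\right) + 4}{2 + 4}\right)^{2}} \cdot 51 = \sqrt{100 + \left(\frac{2 + 4}{6}\right)^{2}} \cdot 51 = \sqrt{100 + \left(\frac{1}{6} \cdot 6\right)^{2}} \cdot 51 = \sqrt{100 + 1^{2}} \cdot 51 = \sqrt{100 + 1} \cdot 51 = \sqrt{101} \cdot 51 = 51 \sqrt{101}$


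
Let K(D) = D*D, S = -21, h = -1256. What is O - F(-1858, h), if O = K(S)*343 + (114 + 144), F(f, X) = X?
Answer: 152777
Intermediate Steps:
K(D) = D**2
O = 151521 (O = (-21)**2*343 + (114 + 144) = 441*343 + 258 = 151263 + 258 = 151521)
O - F(-1858, h) = 151521 - 1*(-1256) = 151521 + 1256 = 152777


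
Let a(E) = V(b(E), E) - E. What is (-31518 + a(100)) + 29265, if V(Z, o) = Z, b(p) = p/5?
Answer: -2333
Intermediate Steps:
b(p) = p/5 (b(p) = p*(⅕) = p/5)
a(E) = -4*E/5 (a(E) = E/5 - E = -4*E/5)
(-31518 + a(100)) + 29265 = (-31518 - ⅘*100) + 29265 = (-31518 - 80) + 29265 = -31598 + 29265 = -2333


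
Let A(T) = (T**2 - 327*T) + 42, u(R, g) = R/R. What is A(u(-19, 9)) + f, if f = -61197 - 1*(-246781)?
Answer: 185300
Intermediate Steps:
u(R, g) = 1
A(T) = 42 + T**2 - 327*T
f = 185584 (f = -61197 + 246781 = 185584)
A(u(-19, 9)) + f = (42 + 1**2 - 327*1) + 185584 = (42 + 1 - 327) + 185584 = -284 + 185584 = 185300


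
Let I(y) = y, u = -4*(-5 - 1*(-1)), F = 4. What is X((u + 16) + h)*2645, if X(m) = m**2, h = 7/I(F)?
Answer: 48205125/16 ≈ 3.0128e+6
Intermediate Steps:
u = 16 (u = -4*(-5 + 1) = -4*(-4) = 16)
h = 7/4 ≈ 1.7500
X((u + 16) + h)*2645 = ((16 + 16) + 7/4)**2*2645 = (32 + 7/4)**2*2645 = (135/4)**2*2645 = (18225/16)*2645 = 48205125/16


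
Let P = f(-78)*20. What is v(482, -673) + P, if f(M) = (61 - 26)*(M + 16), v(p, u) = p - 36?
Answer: -42954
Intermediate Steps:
v(p, u) = -36 + p
f(M) = 560 + 35*M (f(M) = 35*(16 + M) = 560 + 35*M)
P = -43400 (P = (560 + 35*(-78))*20 = (560 - 2730)*20 = -2170*20 = -43400)
v(482, -673) + P = (-36 + 482) - 43400 = 446 - 43400 = -42954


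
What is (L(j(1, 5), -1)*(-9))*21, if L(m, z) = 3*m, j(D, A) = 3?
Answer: -1701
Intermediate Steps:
(L(j(1, 5), -1)*(-9))*21 = ((3*3)*(-9))*21 = (9*(-9))*21 = -81*21 = -1701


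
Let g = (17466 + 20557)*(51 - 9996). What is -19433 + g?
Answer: -378158168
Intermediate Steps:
g = -378138735 (g = 38023*(-9945) = -378138735)
-19433 + g = -19433 - 378138735 = -378158168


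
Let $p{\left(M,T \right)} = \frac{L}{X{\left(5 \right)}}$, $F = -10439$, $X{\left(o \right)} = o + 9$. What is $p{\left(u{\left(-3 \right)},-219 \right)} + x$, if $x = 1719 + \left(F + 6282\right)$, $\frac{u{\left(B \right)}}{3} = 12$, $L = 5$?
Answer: $- \frac{34127}{14} \approx -2437.6$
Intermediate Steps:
$X{\left(o \right)} = 9 + o$
$u{\left(B \right)} = 36$ ($u{\left(B \right)} = 3 \cdot 12 = 36$)
$p{\left(M,T \right)} = \frac{5}{14}$ ($p{\left(M,T \right)} = \frac{5}{9 + 5} = \frac{5}{14}$)
$x = -2438$ ($x = 1719 + \left(-10439 + 6282\right) = 1719 - 4157 = -2438$)
$p{\left(u{\left(-3 \right)},-219 \right)} + x = \frac{5}{14} - 2438 = - \frac{34127}{14}$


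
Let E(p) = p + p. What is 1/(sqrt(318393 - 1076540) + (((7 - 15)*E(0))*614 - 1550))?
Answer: -1550/3160647 - I*sqrt(758147)/3160647 ≈ -0.00049041 - 0.00027549*I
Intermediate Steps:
E(p) = 2*p
1/(sqrt(318393 - 1076540) + (((7 - 15)*E(0))*614 - 1550)) = 1/(sqrt(318393 - 1076540) + (((7 - 15)*(2*0))*614 - 1550)) = 1/(sqrt(-758147) + (-8*0*614 - 1550)) = 1/(I*sqrt(758147) + (0*614 - 1550)) = 1/(I*sqrt(758147) + (0 - 1550)) = 1/(I*sqrt(758147) - 1550) = 1/(-1550 + I*sqrt(758147))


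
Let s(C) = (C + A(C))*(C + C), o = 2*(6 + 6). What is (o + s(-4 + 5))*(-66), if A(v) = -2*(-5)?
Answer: -3036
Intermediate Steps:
A(v) = 10
o = 24 (o = 2*12 = 24)
s(C) = 2*C*(10 + C) (s(C) = (C + 10)*(C + C) = (10 + C)*(2*C) = 2*C*(10 + C))
(o + s(-4 + 5))*(-66) = (24 + 2*(-4 + 5)*(10 + (-4 + 5)))*(-66) = (24 + 2*1*(10 + 1))*(-66) = (24 + 2*1*11)*(-66) = (24 + 22)*(-66) = 46*(-66) = -3036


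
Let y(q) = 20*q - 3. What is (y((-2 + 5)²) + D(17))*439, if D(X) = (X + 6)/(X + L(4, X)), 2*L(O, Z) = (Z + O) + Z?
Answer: 2807405/36 ≈ 77984.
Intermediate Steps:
L(O, Z) = Z + O/2 (L(O, Z) = ((Z + O) + Z)/2 = ((O + Z) + Z)/2 = (O + 2*Z)/2 = Z + O/2)
D(X) = (6 + X)/(2 + 2*X) (D(X) = (X + 6)/(X + (X + (½)*4)) = (6 + X)/(X + (X + 2)) = (6 + X)/(X + (2 + X)) = (6 + X)/(2 + 2*X))
y(q) = -3 + 20*q
(y((-2 + 5)²) + D(17))*439 = ((-3 + 20*(-2 + 5)²) + (6 + 17)/(2*(1 + 17)))*439 = ((-3 + 20*3²) + (½)*23/18)*439 = ((-3 + 20*9) + (½)*(1/18)*23)*439 = ((-3 + 180) + 23/36)*439 = (177 + 23/36)*439 = (6395/36)*439 = 2807405/36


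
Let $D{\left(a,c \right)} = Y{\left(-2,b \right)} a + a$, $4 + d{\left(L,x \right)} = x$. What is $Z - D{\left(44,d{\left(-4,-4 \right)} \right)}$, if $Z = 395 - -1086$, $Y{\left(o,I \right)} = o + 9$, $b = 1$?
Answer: $1129$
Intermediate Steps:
$d{\left(L,x \right)} = -4 + x$
$Y{\left(o,I \right)} = 9 + o$
$Z = 1481$ ($Z = 395 + 1086 = 1481$)
$D{\left(a,c \right)} = 8 a$ ($D{\left(a,c \right)} = \left(9 - 2\right) a + a = 7 a + a = 8 a$)
$Z - D{\left(44,d{\left(-4,-4 \right)} \right)} = 1481 - 8 \cdot 44 = 1481 - 352 = 1129$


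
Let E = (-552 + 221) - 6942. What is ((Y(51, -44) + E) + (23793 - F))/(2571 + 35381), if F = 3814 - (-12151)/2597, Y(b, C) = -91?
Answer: 8187251/24640336 ≈ 0.33227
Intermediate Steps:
E = -7273 (E = -331 - 6942 = -7273)
F = 9917109/2597 (F = 3814 - (-12151)/2597 = 3814 - 1*(-12151/2597) = 3814 + 12151/2597 = 9917109/2597 ≈ 3818.7)
((Y(51, -44) + E) + (23793 - F))/(2571 + 35381) = ((-91 - 7273) + (23793 - 1*9917109/2597))/(2571 + 35381) = (-7364 + (23793 - 9917109/2597))/37952 = (-7364 + 51873312/2597)*(1/37952) = (32749004/2597)*(1/37952) = 8187251/24640336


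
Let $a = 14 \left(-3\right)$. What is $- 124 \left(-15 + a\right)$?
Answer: $7068$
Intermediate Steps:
$a = -42$
$- 124 \left(-15 + a\right) = - 124 \left(-15 - 42\right) = \left(-124\right) \left(-57\right) = 7068$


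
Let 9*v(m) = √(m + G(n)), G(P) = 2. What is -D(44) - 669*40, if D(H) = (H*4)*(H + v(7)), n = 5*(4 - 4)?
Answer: -103688/3 ≈ -34563.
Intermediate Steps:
n = 0 (n = 5*0 = 0)
v(m) = √(2 + m)/9 (v(m) = √(m + 2)/9 = √(2 + m)/9)
D(H) = 4*H*(⅓ + H) (D(H) = (H*4)*(H + √(2 + 7)/9) = (4*H)*(H + √9/9) = (4*H)*(H + (⅑)*3) = (4*H)*(H + ⅓) = (4*H)*(⅓ + H) = 4*H*(⅓ + H))
-D(44) - 669*40 = -4*44*(1 + 3*44)/3 - 669*40 = -4*44*(1 + 132)/3 - 1*26760 = -4*44*133/3 - 26760 = -1*23408/3 - 26760 = -23408/3 - 26760 = -103688/3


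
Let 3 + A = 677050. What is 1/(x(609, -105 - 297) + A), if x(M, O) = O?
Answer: 1/676645 ≈ 1.4779e-6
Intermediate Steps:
A = 677047 (A = -3 + 677050 = 677047)
1/(x(609, -105 - 297) + A) = 1/((-105 - 297) + 677047) = 1/(-402 + 677047) = 1/676645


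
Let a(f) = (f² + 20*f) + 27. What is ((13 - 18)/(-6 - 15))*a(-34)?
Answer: 2515/21 ≈ 119.76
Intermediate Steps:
a(f) = 27 + f² + 20*f
((13 - 18)/(-6 - 15))*a(-34) = ((13 - 18)/(-6 - 15))*(27 + (-34)² + 20*(-34)) = (-5/(-21))*(27 + 1156 - 680) = -5*(-1/21)*503 = (5/21)*503 = 2515/21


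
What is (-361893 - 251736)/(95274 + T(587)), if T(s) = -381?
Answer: -204543/31631 ≈ -6.4665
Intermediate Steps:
(-361893 - 251736)/(95274 + T(587)) = (-361893 - 251736)/(95274 - 381) = -613629/94893 = -613629*1/94893 = -204543/31631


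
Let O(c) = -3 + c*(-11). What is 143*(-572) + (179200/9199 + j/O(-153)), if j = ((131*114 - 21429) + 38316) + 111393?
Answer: -210413846189/2575720 ≈ -81691.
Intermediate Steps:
O(c) = -3 - 11*c
j = 143214 (j = ((14934 - 21429) + 38316) + 111393 = (-6495 + 38316) + 111393 = 31821 + 111393 = 143214)
143*(-572) + (179200/9199 + j/O(-153)) = 143*(-572) + (179200/9199 + 143214/(-3 - 11*(-153))) = -81796 + (179200*(1/9199) + 143214/(-3 + 1683)) = -81796 + (179200/9199 + 143214/1680) = -81796 + (179200/9199 + 143214*(1/1680)) = -81796 + (179200/9199 + 23869/280) = -81796 + 269746931/2575720 = -210413846189/2575720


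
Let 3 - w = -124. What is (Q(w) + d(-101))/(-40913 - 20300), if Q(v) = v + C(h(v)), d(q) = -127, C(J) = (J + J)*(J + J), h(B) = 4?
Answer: -64/61213 ≈ -0.0010455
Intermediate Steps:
w = 127 (w = 3 - 1*(-124) = 3 + 124 = 127)
C(J) = 4*J**2 (C(J) = (2*J)*(2*J) = 4*J**2)
Q(v) = 64 + v (Q(v) = v + 4*4**2 = v + 4*16 = v + 64 = 64 + v)
(Q(w) + d(-101))/(-40913 - 20300) = ((64 + 127) - 127)/(-40913 - 20300) = (191 - 127)/(-61213) = 64*(-1/61213) = -64/61213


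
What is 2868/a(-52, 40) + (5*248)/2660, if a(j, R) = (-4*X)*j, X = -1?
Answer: -92137/6916 ≈ -13.322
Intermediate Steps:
a(j, R) = 4*j (a(j, R) = (-4*(-1))*j = 4*j)
2868/a(-52, 40) + (5*248)/2660 = 2868/((4*(-52))) + (5*248)/2660 = 2868/(-208) + 1240*(1/2660) = 2868*(-1/208) + 62/133 = -717/52 + 62/133 = -92137/6916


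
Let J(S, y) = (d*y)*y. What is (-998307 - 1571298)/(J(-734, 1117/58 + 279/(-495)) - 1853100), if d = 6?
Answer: 4358092906750/3139331913231 ≈ 1.3882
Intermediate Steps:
J(S, y) = 6*y**2 (J(S, y) = (6*y)*y = 6*y**2)
(-998307 - 1571298)/(J(-734, 1117/58 + 279/(-495)) - 1853100) = (-998307 - 1571298)/(6*(1117/58 + 279/(-495))**2 - 1853100) = -2569605/(6*(1117*(1/58) + 279*(-1/495))**2 - 1853100) = -2569605/(6*(1117/58 - 31/55)**2 - 1853100) = -2569605/(6*(59637/3190)**2 - 1853100) = -2569605/(6*(3556571769/10176100) - 1853100) = -2569605/(10669715307/5088050 - 1853100) = -2569605/(-9417995739693/5088050) = -2569605*(-5088050/9417995739693) = 4358092906750/3139331913231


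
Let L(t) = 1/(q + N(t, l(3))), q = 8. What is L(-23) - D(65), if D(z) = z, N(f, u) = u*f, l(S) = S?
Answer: -3966/61 ≈ -65.016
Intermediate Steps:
N(f, u) = f*u
L(t) = 1/(8 + 3*t) (L(t) = 1/(8 + t*3) = 1/(8 + 3*t))
L(-23) - D(65) = 1/(8 + 3*(-23)) - 1*65 = 1/(8 - 69) - 65 = 1/(-61) - 65 = -1/61 - 65 = -3966/61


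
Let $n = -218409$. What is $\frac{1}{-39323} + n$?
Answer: $- \frac{8588497108}{39323} \approx -2.1841 \cdot 10^{5}$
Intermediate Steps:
$\frac{1}{-39323} + n = \frac{1}{-39323} - 218409 = - \frac{1}{39323} - 218409 = - \frac{8588497108}{39323}$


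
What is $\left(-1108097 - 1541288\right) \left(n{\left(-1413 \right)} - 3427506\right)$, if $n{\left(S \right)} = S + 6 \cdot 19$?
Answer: $9084224534925$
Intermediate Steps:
$n{\left(S \right)} = 114 + S$ ($n{\left(S \right)} = S + 114 = 114 + S$)
$\left(-1108097 - 1541288\right) \left(n{\left(-1413 \right)} - 3427506\right) = \left(-1108097 - 1541288\right) \left(\left(114 - 1413\right) - 3427506\right) = - 2649385 \left(-1299 - 3427506\right) = \left(-2649385\right) \left(-3428805\right) = 9084224534925$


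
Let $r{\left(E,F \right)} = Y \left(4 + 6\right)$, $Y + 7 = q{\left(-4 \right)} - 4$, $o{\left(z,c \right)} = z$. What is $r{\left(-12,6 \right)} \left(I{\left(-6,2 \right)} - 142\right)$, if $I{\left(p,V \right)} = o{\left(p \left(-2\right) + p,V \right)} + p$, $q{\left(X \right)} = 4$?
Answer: $9940$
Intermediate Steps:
$I{\left(p,V \right)} = 0$ ($I{\left(p,V \right)} = \left(p \left(-2\right) + p\right) + p = \left(- 2 p + p\right) + p = - p + p = 0$)
$Y = -7$ ($Y = -7 + \left(4 - 4\right) = -7 + 0 = -7$)
$r{\left(E,F \right)} = -70$ ($r{\left(E,F \right)} = - 7 \left(4 + 6\right) = \left(-7\right) 10 = -70$)
$r{\left(-12,6 \right)} \left(I{\left(-6,2 \right)} - 142\right) = - 70 \left(0 - 142\right) = \left(-70\right) \left(-142\right) = 9940$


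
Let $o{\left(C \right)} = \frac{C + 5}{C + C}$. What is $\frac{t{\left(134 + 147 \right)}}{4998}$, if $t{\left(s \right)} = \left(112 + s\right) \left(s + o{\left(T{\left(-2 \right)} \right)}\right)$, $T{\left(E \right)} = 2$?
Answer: $\frac{148161}{6664} \approx 22.233$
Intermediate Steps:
$o{\left(C \right)} = \frac{5 + C}{2 C}$
$t{\left(s \right)} = \left(112 + s\right) \left(\frac{7}{4} + s\right)$ ($t{\left(s \right)} = \left(112 + s\right) \left(s + \frac{5 + 2}{2 \cdot 2}\right) = \left(112 + s\right) \left(s + \frac{1}{2} \cdot \frac{1}{2} \cdot 7\right) = \left(112 + s\right) \left(s + \frac{7}{4}\right) = \left(112 + s\right) \left(\frac{7}{4} + s\right)$)
$\frac{t{\left(134 + 147 \right)}}{4998} = \frac{196 + \left(134 + 147\right)^{2} + \frac{455 \left(134 + 147\right)}{4}}{4998} = \left(196 + 281^{2} + \frac{455}{4} \cdot 281\right) \frac{1}{4998} = \left(196 + 78961 + \frac{127855}{4}\right) \frac{1}{4998} = \frac{444483}{4} \cdot \frac{1}{4998} = \frac{148161}{6664}$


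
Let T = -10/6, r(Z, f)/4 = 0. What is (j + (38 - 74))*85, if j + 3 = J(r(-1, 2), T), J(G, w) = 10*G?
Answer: -3315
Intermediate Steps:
r(Z, f) = 0 (r(Z, f) = 4*0 = 0)
T = -5/3 (T = -10*⅙ = -5/3 ≈ -1.6667)
j = -3 (j = -3 + 10*0 = -3 + 0 = -3)
(j + (38 - 74))*85 = (-3 + (38 - 74))*85 = (-3 - 36)*85 = -39*85 = -3315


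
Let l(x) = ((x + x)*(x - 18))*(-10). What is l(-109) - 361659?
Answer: -638519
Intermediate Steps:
l(x) = -20*x*(-18 + x) (l(x) = ((2*x)*(-18 + x))*(-10) = (2*x*(-18 + x))*(-10) = -20*x*(-18 + x))
l(-109) - 361659 = 20*(-109)*(18 - 1*(-109)) - 361659 = 20*(-109)*(18 + 109) - 361659 = 20*(-109)*127 - 361659 = -276860 - 361659 = -638519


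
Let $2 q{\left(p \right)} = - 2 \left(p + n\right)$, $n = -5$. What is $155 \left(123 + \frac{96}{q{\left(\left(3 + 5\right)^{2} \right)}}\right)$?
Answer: $\frac{1109955}{59} \approx 18813.0$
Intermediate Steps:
$q{\left(p \right)} = 5 - p$ ($q{\left(p \right)} = \frac{\left(-2\right) \left(p - 5\right)}{2} = \frac{\left(-2\right) \left(-5 + p\right)}{2} = \frac{10 - 2 p}{2} = 5 - p$)
$155 \left(123 + \frac{96}{q{\left(\left(3 + 5\right)^{2} \right)}}\right) = 155 \left(123 + \frac{96}{5 - \left(3 + 5\right)^{2}}\right) = 155 \left(123 + \frac{96}{5 - 8^{2}}\right) = 155 \left(123 + \frac{96}{5 - 64}\right) = 155 \left(123 + \frac{96}{-59}\right) = 155 \left(123 + 96 \left(- \frac{1}{59}\right)\right) = 155 \left(123 - \frac{96}{59}\right) = 155 \cdot \frac{7161}{59} = \frac{1109955}{59}$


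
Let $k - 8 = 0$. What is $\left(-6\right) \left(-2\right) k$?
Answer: $96$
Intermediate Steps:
$k = 8$ ($k = 8 + 0 = 8$)
$\left(-6\right) \left(-2\right) k = \left(-6\right) \left(-2\right) 8 = 12 \cdot 8 = 96$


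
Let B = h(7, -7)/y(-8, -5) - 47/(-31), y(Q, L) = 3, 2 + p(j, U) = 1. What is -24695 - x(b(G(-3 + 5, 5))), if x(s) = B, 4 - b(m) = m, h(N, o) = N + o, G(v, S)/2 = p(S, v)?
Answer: -765592/31 ≈ -24697.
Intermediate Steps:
p(j, U) = -1 (p(j, U) = -2 + 1 = -1)
G(v, S) = -2 (G(v, S) = 2*(-1) = -2)
b(m) = 4 - m
B = 47/31 (B = (7 - 7)/3 - 47/(-31) = 0*(1/3) - 47*(-1/31) = 0 + 47/31 = 47/31 ≈ 1.5161)
x(s) = 47/31
-24695 - x(b(G(-3 + 5, 5))) = -24695 - 1*47/31 = -24695 - 47/31 = -765592/31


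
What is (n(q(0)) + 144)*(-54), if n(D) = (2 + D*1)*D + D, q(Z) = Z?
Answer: -7776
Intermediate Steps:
n(D) = D + D*(2 + D) (n(D) = (2 + D)*D + D = D*(2 + D) + D = D + D*(2 + D))
(n(q(0)) + 144)*(-54) = (0*(3 + 0) + 144)*(-54) = (0*3 + 144)*(-54) = (0 + 144)*(-54) = 144*(-54) = -7776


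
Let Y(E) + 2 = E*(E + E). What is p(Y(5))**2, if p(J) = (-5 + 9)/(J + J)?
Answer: 1/576 ≈ 0.0017361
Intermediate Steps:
Y(E) = -2 + 2*E**2 (Y(E) = -2 + E*(E + E) = -2 + E*(2*E) = -2 + 2*E**2)
p(J) = 2/J (p(J) = 4/((2*J)) = 4*(1/(2*J)) = 2/J)
p(Y(5))**2 = (2/(-2 + 2*5**2))**2 = (2/(-2 + 2*25))**2 = (2/(-2 + 50))**2 = (2/48)**2 = (2*(1/48))**2 = (1/24)**2 = 1/576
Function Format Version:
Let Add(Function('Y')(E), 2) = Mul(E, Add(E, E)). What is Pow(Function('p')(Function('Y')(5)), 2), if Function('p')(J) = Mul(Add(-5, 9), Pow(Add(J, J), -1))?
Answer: Rational(1, 576) ≈ 0.0017361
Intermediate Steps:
Function('Y')(E) = Add(-2, Mul(2, Pow(E, 2))) (Function('Y')(E) = Add(-2, Mul(E, Add(E, E))) = Add(-2, Mul(E, Mul(2, E))) = Add(-2, Mul(2, Pow(E, 2))))
Function('p')(J) = Mul(2, Pow(J, -1)) (Function('p')(J) = Mul(4, Pow(Mul(2, J), -1)) = Mul(4, Mul(Rational(1, 2), Pow(J, -1))) = Mul(2, Pow(J, -1)))
Pow(Function('p')(Function('Y')(5)), 2) = Pow(Mul(2, Pow(Add(-2, Mul(2, Pow(5, 2))), -1)), 2) = Pow(Mul(2, Pow(Add(-2, Mul(2, 25)), -1)), 2) = Pow(Mul(2, Pow(Add(-2, 50), -1)), 2) = Pow(Mul(2, Pow(48, -1)), 2) = Pow(Mul(2, Rational(1, 48)), 2) = Pow(Rational(1, 24), 2) = Rational(1, 576)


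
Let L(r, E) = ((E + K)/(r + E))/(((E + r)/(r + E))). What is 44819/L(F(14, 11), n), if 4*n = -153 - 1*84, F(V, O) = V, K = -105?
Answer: 8112239/657 ≈ 12347.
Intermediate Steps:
n = -237/4 (n = (-153 - 1*84)/4 = (-153 - 84)/4 = (¼)*(-237) = -237/4 ≈ -59.250)
L(r, E) = (-105 + E)/(E + r) (L(r, E) = ((E - 105)/(r + E))/(((E + r)/(r + E))) = ((-105 + E)/(E + r))/(((E + r)/(E + r))) = ((-105 + E)/(E + r))/1 = ((-105 + E)/(E + r))*1 = (-105 + E)/(E + r))
44819/L(F(14, 11), n) = 44819/(((-105 - 237/4)/(-237/4 + 14))) = 44819/((-657/4/(-181/4))) = 44819/((-4/181*(-657/4))) = 44819/(657/181) = 44819*(181/657) = 8112239/657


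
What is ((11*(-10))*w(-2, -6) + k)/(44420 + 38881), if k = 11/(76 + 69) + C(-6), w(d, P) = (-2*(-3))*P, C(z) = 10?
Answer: 191887/4026215 ≈ 0.047659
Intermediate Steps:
w(d, P) = 6*P
k = 1461/145 (k = 11/(76 + 69) + 10 = 11/145 + 10 = 1461/145 ≈ 10.076)
((11*(-10))*w(-2, -6) + k)/(44420 + 38881) = ((11*(-10))*(6*(-6)) + 1461/145)/(44420 + 38881) = (-110*(-36) + 1461/145)/83301 = (3960 + 1461/145)*(1/83301) = (575661/145)*(1/83301) = 191887/4026215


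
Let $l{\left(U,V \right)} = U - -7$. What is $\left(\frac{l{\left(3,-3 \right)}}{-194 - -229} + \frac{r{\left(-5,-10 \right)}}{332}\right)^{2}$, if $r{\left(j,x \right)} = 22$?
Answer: $\frac{167281}{1350244} \approx 0.12389$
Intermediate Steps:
$l{\left(U,V \right)} = 7 + U$ ($l{\left(U,V \right)} = U + 7 = 7 + U$)
$\left(\frac{l{\left(3,-3 \right)}}{-194 - -229} + \frac{r{\left(-5,-10 \right)}}{332}\right)^{2} = \left(\frac{7 + 3}{-194 - -229} + \frac{22}{332}\right)^{2} = \left(\frac{10}{-194 + 229} + 22 \cdot \frac{1}{332}\right)^{2} = \left(\frac{10}{35} + \frac{11}{166}\right)^{2} = \left(10 \cdot \frac{1}{35} + \frac{11}{166}\right)^{2} = \left(\frac{2}{7} + \frac{11}{166}\right)^{2} = \left(\frac{409}{1162}\right)^{2} = \frac{167281}{1350244}$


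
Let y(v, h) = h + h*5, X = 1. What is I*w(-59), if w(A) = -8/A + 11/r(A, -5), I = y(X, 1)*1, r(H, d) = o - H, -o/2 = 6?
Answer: 6150/2773 ≈ 2.2178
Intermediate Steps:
y(v, h) = 6*h (y(v, h) = h + 5*h = 6*h)
o = -12 (o = -2*6 = -12)
r(H, d) = -12 - H
I = 6 (I = (6*1)*1 = 6*1 = 6)
w(A) = -8/A + 11/(-12 - A)
I*w(-59) = 6*((-96 - 19*(-59))/((-59)*(12 - 59))) = 6*(-1/59*(-96 + 1121)/(-47)) = 6*(-1/59*(-1/47)*1025) = 6*(1025/2773) = 6150/2773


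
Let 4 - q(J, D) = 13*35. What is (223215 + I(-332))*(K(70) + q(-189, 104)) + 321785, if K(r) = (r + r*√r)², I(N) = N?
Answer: 77440797252 + 2184253400*√70 ≈ 9.5716e+10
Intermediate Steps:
q(J, D) = -451 (q(J, D) = 4 - 13*35 = 4 - 1*455 = 4 - 455 = -451)
K(r) = (r + r^(3/2))²
(223215 + I(-332))*(K(70) + q(-189, 104)) + 321785 = (223215 - 332)*((70 + 70^(3/2))² - 451) + 321785 = 222883*((70 + 70*√70)² - 451) + 321785 = 222883*(-451 + (70 + 70*√70)²) + 321785 = (-100520233 + 222883*(70 + 70*√70)²) + 321785 = -100198448 + 222883*(70 + 70*√70)²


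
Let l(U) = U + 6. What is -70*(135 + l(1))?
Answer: -9940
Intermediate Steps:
l(U) = 6 + U
-70*(135 + l(1)) = -70*(135 + (6 + 1)) = -70*(135 + 7) = -70*142 = -9940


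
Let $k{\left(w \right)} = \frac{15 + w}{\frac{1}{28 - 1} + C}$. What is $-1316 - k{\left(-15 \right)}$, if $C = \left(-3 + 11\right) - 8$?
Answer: $-1316$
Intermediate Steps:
$C = 0$ ($C = 8 - 8 = 0$)
$k{\left(w \right)} = 405 + 27 w$ ($k{\left(w \right)} = \frac{15 + w}{\frac{1}{28 - 1} + 0} = \frac{15 + w}{\frac{1}{27} + 0} = \left(15 + w\right) \frac{1}{\frac{1}{27}} = \left(15 + w\right) 27 = 405 + 27 w$)
$-1316 - k{\left(-15 \right)} = -1316 - \left(405 + 27 \left(-15\right)\right) = -1316 - \left(405 - 405\right) = -1316 - 0 = -1316 + 0 = -1316$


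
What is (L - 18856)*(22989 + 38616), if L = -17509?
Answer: -2240265825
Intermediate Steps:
(L - 18856)*(22989 + 38616) = (-17509 - 18856)*(22989 + 38616) = -36365*61605 = -2240265825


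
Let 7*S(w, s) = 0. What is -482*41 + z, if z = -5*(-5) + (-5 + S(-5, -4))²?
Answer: -19712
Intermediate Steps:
S(w, s) = 0 (S(w, s) = (⅐)*0 = 0)
z = 50 (z = -5*(-5) + (-5 + 0)² = 25 + (-5)² = 25 + 25 = 50)
-482*41 + z = -482*41 + 50 = -19762 + 50 = -19712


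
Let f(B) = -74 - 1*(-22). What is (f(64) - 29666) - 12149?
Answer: -41867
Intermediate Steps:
f(B) = -52 (f(B) = -74 + 22 = -52)
(f(64) - 29666) - 12149 = (-52 - 29666) - 12149 = -29718 - 12149 = -41867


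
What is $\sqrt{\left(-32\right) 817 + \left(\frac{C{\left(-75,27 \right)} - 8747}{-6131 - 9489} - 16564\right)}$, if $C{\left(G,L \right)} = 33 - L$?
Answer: $\frac{i \sqrt{2604987305195}}{7810} \approx 206.66 i$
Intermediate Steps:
$\sqrt{\left(-32\right) 817 + \left(\frac{C{\left(-75,27 \right)} - 8747}{-6131 - 9489} - 16564\right)} = \sqrt{\left(-32\right) 817 - \left(16564 - \frac{\left(33 - 27\right) - 8747}{-6131 - 9489}\right)} = \sqrt{-26144 - \left(16564 - \frac{\left(33 - 27\right) - 8747}{-15620}\right)} = \sqrt{-26144 - \left(16564 - \left(6 - 8747\right) \left(- \frac{1}{15620}\right)\right)} = \sqrt{-26144 - \frac{258720939}{15620}} = \sqrt{- \frac{667090219}{15620}} = \frac{i \sqrt{2604987305195}}{7810}$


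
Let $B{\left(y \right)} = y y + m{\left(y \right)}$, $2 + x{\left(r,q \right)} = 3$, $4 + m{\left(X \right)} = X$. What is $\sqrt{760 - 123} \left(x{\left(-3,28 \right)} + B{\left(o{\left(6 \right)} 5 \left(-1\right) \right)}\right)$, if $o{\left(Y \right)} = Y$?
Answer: $6069 \sqrt{13} \approx 21882.0$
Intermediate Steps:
$m{\left(X \right)} = -4 + X$
$x{\left(r,q \right)} = 1$ ($x{\left(r,q \right)} = -2 + 3 = 1$)
$B{\left(y \right)} = -4 + y + y^{2}$ ($B{\left(y \right)} = y y + \left(-4 + y\right) = y^{2} + \left(-4 + y\right) = -4 + y + y^{2}$)
$\sqrt{760 - 123} \left(x{\left(-3,28 \right)} + B{\left(o{\left(6 \right)} 5 \left(-1\right) \right)}\right) = \sqrt{760 - 123} \left(1 + \left(-4 + 6 \cdot 5 \left(-1\right) + \left(6 \cdot 5 \left(-1\right)\right)^{2}\right)\right) = \sqrt{637} \left(1 + \left(-4 + 30 \left(-1\right) + \left(30 \left(-1\right)\right)^{2}\right)\right) = 7 \sqrt{13} \left(1 - \left(34 - 900\right)\right) = 7 \sqrt{13} \left(1 - -866\right) = 7 \sqrt{13} \left(1 + 866\right) = 7 \sqrt{13} \cdot 867 = 6069 \sqrt{13}$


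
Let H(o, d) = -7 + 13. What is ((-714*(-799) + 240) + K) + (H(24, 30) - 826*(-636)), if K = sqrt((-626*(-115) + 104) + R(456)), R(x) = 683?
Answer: 1096068 + sqrt(72777) ≈ 1.0963e+6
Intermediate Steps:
H(o, d) = 6
K = sqrt(72777) (K = sqrt((-626*(-115) + 104) + 683) = sqrt((71990 + 104) + 683) = sqrt(72094 + 683) = sqrt(72777) ≈ 269.77)
((-714*(-799) + 240) + K) + (H(24, 30) - 826*(-636)) = ((-714*(-799) + 240) + sqrt(72777)) + (6 - 826*(-636)) = ((570486 + 240) + sqrt(72777)) + (6 + 525336) = (570726 + sqrt(72777)) + 525342 = 1096068 + sqrt(72777)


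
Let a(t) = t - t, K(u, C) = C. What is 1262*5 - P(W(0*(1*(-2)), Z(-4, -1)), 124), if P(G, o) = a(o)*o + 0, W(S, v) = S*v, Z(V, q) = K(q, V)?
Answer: 6310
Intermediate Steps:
a(t) = 0
Z(V, q) = V
P(G, o) = 0 (P(G, o) = 0*o + 0 = 0 + 0 = 0)
1262*5 - P(W(0*(1*(-2)), Z(-4, -1)), 124) = 1262*5 - 1*0 = 6310 + 0 = 6310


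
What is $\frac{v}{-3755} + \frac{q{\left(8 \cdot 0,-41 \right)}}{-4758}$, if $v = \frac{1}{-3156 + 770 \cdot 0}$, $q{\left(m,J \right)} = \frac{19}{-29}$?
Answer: $\frac{37550467}{272532387660} \approx 0.00013778$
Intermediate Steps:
$q{\left(m,J \right)} = - \frac{19}{29}$ ($q{\left(m,J \right)} = 19 \left(- \frac{1}{29}\right) = - \frac{19}{29}$)
$v = - \frac{1}{3156}$ ($v = \frac{1}{-3156 + 0} = \frac{1}{-3156} = - \frac{1}{3156} \approx -0.00031686$)
$\frac{v}{-3755} + \frac{q{\left(8 \cdot 0,-41 \right)}}{-4758} = - \frac{1}{3156 \left(-3755\right)} - \frac{19}{29 \left(-4758\right)} = \left(- \frac{1}{3156}\right) \left(- \frac{1}{3755}\right) - - \frac{19}{137982} = \frac{1}{11850780} + \frac{19}{137982} = \frac{37550467}{272532387660}$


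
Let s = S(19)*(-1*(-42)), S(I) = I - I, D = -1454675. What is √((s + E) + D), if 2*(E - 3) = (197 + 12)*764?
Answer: I*√1374834 ≈ 1172.5*I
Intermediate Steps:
S(I) = 0
s = 0 (s = 0*(-1*(-42)) = 0*42 = 0)
E = 79841 (E = 3 + ((197 + 12)*764)/2 = 3 + (209*764)/2 = 3 + (½)*159676 = 3 + 79838 = 79841)
√((s + E) + D) = √((0 + 79841) - 1454675) = √(79841 - 1454675) = √(-1374834) = I*√1374834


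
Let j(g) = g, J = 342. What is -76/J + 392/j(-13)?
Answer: -3554/117 ≈ -30.376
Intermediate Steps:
-76/J + 392/j(-13) = -76/342 + 392/(-13) = -76*1/342 + 392*(-1/13) = -2/9 - 392/13 = -3554/117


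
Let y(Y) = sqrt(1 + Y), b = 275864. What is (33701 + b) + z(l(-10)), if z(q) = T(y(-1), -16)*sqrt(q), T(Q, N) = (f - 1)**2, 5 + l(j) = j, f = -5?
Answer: 309565 + 36*I*sqrt(15) ≈ 3.0957e+5 + 139.43*I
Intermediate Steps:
l(j) = -5 + j
T(Q, N) = 36 (T(Q, N) = (-5 - 1)**2 = (-6)**2 = 36)
z(q) = 36*sqrt(q)
(33701 + b) + z(l(-10)) = (33701 + 275864) + 36*sqrt(-5 - 10) = 309565 + 36*sqrt(-15) = 309565 + 36*(I*sqrt(15)) = 309565 + 36*I*sqrt(15)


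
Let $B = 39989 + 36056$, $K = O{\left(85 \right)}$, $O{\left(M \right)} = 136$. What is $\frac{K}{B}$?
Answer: $\frac{136}{76045} \approx 0.0017884$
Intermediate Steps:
$K = 136$
$B = 76045$
$\frac{K}{B} = \frac{136}{76045}$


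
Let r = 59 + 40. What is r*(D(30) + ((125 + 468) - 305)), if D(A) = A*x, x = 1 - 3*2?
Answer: 13662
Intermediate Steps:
x = -5 (x = 1 - 6 = -5)
D(A) = -5*A (D(A) = A*(-5) = -5*A)
r = 99
r*(D(30) + ((125 + 468) - 305)) = 99*(-5*30 + ((125 + 468) - 305)) = 99*(-150 + (593 - 305)) = 99*(-150 + 288) = 99*138 = 13662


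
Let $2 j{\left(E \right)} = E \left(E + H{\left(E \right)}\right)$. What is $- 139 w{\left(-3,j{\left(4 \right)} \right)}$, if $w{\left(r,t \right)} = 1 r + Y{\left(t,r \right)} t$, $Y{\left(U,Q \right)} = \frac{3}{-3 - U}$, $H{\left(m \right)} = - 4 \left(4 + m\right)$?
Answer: $\frac{45453}{53} \approx 857.6$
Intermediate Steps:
$H{\left(m \right)} = -16 - 4 m$
$j{\left(E \right)} = \frac{E \left(-16 - 3 E\right)}{2}$ ($j{\left(E \right)} = \frac{E \left(E - \left(16 + 4 E\right)\right)}{2} = \frac{E \left(-16 - 3 E\right)}{2}$)
$w{\left(r,t \right)} = r - \frac{3 t}{3 + t}$ ($w{\left(r,t \right)} = 1 r + - \frac{3}{3 + t} t = r - \frac{3 t}{3 + t}$)
$- 139 w{\left(-3,j{\left(4 \right)} \right)} = - 139 \frac{- 3 \left(\left(- \frac{1}{2}\right) 4 \left(16 + 3 \cdot 4\right)\right) - 3 \left(3 - 2 \left(16 + 3 \cdot 4\right)\right)}{3 - 2 \left(16 + 3 \cdot 4\right)} = - 139 \frac{- 3 \left(\left(- \frac{1}{2}\right) 4 \left(16 + 12\right)\right) - 3 \left(3 - 2 \left(16 + 12\right)\right)}{3 - 2 \left(16 + 12\right)} = - 139 \frac{- 3 \left(\left(- \frac{1}{2}\right) 4 \cdot 28\right) - 3 \left(3 - 2 \cdot 28\right)}{3 - 2 \cdot 28} = - 139 \frac{\left(-3\right) \left(-56\right) - 3 \left(3 - 56\right)}{3 - 56} = - 139 \frac{168 - -159}{-53} = - 139 \left(- \frac{168 + 159}{53}\right) = - 139 \left(\left(- \frac{1}{53}\right) 327\right) = \left(-139\right) \left(- \frac{327}{53}\right) = \frac{45453}{53}$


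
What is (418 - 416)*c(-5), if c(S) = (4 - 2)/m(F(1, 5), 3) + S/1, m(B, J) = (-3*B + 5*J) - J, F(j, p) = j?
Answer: -86/9 ≈ -9.5556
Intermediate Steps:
m(B, J) = -3*B + 4*J
c(S) = 2/9 + S (c(S) = (4 - 2)/(-3*1 + 4*3) + S/1 = 2/(-3 + 12) + S*1 = 2/9 + S)
(418 - 416)*c(-5) = (418 - 416)*(2/9 - 5) = 2*(-43/9) = -86/9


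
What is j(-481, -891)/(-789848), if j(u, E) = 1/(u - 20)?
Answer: 1/395713848 ≈ 2.5271e-9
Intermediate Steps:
j(u, E) = 1/(-20 + u)
j(-481, -891)/(-789848) = 1/(-20 - 481*(-789848)) = -1/789848/(-501) = -1/501*(-1/789848) = 1/395713848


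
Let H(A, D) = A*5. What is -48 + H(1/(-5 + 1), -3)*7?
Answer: -227/4 ≈ -56.750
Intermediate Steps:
H(A, D) = 5*A
-48 + H(1/(-5 + 1), -3)*7 = -48 + (5/(-5 + 1))*7 = -48 + (5/(-4))*7 = -48 + (5*(-¼))*7 = -48 - 5/4*7 = -48 - 35/4 = -227/4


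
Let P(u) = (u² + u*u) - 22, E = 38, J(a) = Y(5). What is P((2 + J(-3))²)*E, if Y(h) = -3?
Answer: -760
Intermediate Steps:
J(a) = -3
P(u) = -22 + 2*u² (P(u) = (u² + u²) - 22 = 2*u² - 22 = -22 + 2*u²)
P((2 + J(-3))²)*E = (-22 + 2*((2 - 3)²)²)*38 = (-22 + 2*((-1)²)²)*38 = (-22 + 2*1²)*38 = (-22 + 2*1)*38 = (-22 + 2)*38 = -20*38 = -760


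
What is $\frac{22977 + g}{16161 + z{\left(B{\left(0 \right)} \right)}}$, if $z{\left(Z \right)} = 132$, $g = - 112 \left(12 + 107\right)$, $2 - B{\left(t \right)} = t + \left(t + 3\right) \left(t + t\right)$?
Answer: $\frac{9649}{16293} \approx 0.59222$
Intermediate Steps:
$B{\left(t \right)} = 2 - t - 2 t \left(3 + t\right)$ ($B{\left(t \right)} = 2 - \left(t + \left(t + 3\right) \left(t + t\right)\right) = 2 - \left(t + \left(3 + t\right) 2 t\right) = 2 - \left(t + 2 t \left(3 + t\right)\right) = 2 - t - 2 t \left(3 + t\right)$)
$g = -13328$ ($g = \left(-112\right) 119 = -13328$)
$\frac{22977 + g}{16161 + z{\left(B{\left(0 \right)} \right)}} = \frac{22977 - 13328}{16161 + 132} = \frac{9649}{16293}$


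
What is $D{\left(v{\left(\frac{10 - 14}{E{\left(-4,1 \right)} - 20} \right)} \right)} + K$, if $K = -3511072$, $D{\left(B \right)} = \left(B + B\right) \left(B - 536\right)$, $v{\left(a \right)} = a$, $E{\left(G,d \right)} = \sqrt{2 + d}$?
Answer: $- \frac{553410580672}{157609} - \frac{1701056 \sqrt{3}}{157609} \approx -3.5113 \cdot 10^{6}$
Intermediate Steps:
$D{\left(B \right)} = 2 B \left(-536 + B\right)$
$D{\left(v{\left(\frac{10 - 14}{E{\left(-4,1 \right)} - 20} \right)} \right)} + K = 2 \frac{10 - 14}{\sqrt{2 + 1} - 20} \left(-536 + \frac{10 - 14}{\sqrt{2 + 1} - 20}\right) - 3511072 = 2 \left(- \frac{4}{\sqrt{3} - 20}\right) \left(-536 - \frac{4}{\sqrt{3} - 20}\right) - 3511072 = 2 \left(- \frac{4}{-20 + \sqrt{3}}\right) \left(-536 - \frac{4}{-20 + \sqrt{3}}\right) - 3511072 = - \frac{8 \left(-536 - \frac{4}{-20 + \sqrt{3}}\right)}{-20 + \sqrt{3}} - 3511072 = -3511072 - \frac{8 \left(-536 - \frac{4}{-20 + \sqrt{3}}\right)}{-20 + \sqrt{3}}$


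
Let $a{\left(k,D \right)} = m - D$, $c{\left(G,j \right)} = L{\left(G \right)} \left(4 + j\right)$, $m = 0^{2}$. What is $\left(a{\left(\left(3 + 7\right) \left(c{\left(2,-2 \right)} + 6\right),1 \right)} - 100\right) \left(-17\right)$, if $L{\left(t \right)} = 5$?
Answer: $1717$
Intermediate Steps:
$m = 0$
$c{\left(G,j \right)} = 20 + 5 j$ ($c{\left(G,j \right)} = 5 \left(4 + j\right) = 20 + 5 j$)
$a{\left(k,D \right)} = - D$ ($a{\left(k,D \right)} = 0 - D = - D$)
$\left(a{\left(\left(3 + 7\right) \left(c{\left(2,-2 \right)} + 6\right),1 \right)} - 100\right) \left(-17\right) = \left(\left(-1\right) 1 - 100\right) \left(-17\right) = \left(-1 - 100\right) \left(-17\right) = \left(-101\right) \left(-17\right) = 1717$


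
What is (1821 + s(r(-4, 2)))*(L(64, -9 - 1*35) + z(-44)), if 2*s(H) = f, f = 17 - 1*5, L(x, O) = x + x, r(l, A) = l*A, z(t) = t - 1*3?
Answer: 147987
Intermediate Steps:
z(t) = -3 + t (z(t) = t - 3 = -3 + t)
r(l, A) = A*l
L(x, O) = 2*x
f = 12 (f = 17 - 5 = 12)
s(H) = 6 (s(H) = (1/2)*12 = 6)
(1821 + s(r(-4, 2)))*(L(64, -9 - 1*35) + z(-44)) = (1821 + 6)*(2*64 + (-3 - 44)) = 1827*(128 - 47) = 1827*81 = 147987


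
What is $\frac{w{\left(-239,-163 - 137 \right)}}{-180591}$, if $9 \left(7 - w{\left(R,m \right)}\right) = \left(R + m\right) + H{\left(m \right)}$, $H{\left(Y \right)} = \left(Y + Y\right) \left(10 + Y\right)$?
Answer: $\frac{173398}{1625319} \approx 0.10669$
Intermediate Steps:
$H{\left(Y \right)} = 2 Y \left(10 + Y\right)$
$w{\left(R,m \right)} = 7 - \frac{R}{9} - \frac{m}{9} - \frac{2 m \left(10 + m\right)}{9}$ ($w{\left(R,m \right)} = 7 - \frac{\left(R + m\right) + 2 m \left(10 + m\right)}{9} = 7 - \frac{R + m + 2 m \left(10 + m\right)}{9} = 7 - \left(\frac{R}{9} + \frac{m}{9} + \frac{2 m \left(10 + m\right)}{9}\right) = 7 - \frac{R}{9} - \frac{m}{9} - \frac{2 m \left(10 + m\right)}{9}$)
$\frac{w{\left(-239,-163 - 137 \right)}}{-180591} = \frac{7 - - \frac{239}{9} - \frac{-163 - 137}{9} - \frac{2 \left(-163 - 137\right) \left(10 - 300\right)}{9}}{-180591} = \left(7 + \frac{239}{9} - \frac{-163 - 137}{9} - \frac{2 \left(-163 - 137\right) \left(10 - 300\right)}{9}\right) \left(- \frac{1}{180591}\right) = \left(7 + \frac{239}{9} - - \frac{100}{3} - - \frac{200 \left(10 - 300\right)}{3}\right) \left(- \frac{1}{180591}\right) = \left(7 + \frac{239}{9} + \frac{100}{3} - \left(- \frac{200}{3}\right) \left(-290\right)\right) \left(- \frac{1}{180591}\right) = \left(7 + \frac{239}{9} + \frac{100}{3} - \frac{58000}{3}\right) \left(- \frac{1}{180591}\right) = \left(- \frac{173398}{9}\right) \left(- \frac{1}{180591}\right) = \frac{173398}{1625319}$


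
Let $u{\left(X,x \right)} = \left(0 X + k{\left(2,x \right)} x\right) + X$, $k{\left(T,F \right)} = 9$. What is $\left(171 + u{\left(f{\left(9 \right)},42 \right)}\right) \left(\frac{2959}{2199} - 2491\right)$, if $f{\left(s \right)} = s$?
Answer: $- \frac{1018303500}{733} \approx -1.3892 \cdot 10^{6}$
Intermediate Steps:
$u{\left(X,x \right)} = X + 9 x$ ($u{\left(X,x \right)} = \left(0 X + 9 x\right) + X = \left(0 + 9 x\right) + X = 9 x + X = X + 9 x$)
$\left(171 + u{\left(f{\left(9 \right)},42 \right)}\right) \left(\frac{2959}{2199} - 2491\right) = \left(171 + \left(9 + 9 \cdot 42\right)\right) \left(\frac{2959}{2199} - 2491\right) = \left(171 + \left(9 + 378\right)\right) \left(2959 \cdot \frac{1}{2199} - 2491\right) = \left(171 + 387\right) \left(\frac{2959}{2199} - 2491\right) = 558 \left(- \frac{5474750}{2199}\right) = - \frac{1018303500}{733}$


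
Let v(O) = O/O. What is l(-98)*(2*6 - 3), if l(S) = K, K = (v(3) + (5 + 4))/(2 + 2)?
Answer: 45/2 ≈ 22.500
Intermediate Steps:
v(O) = 1
K = 5/2 (K = (1 + (5 + 4))/(2 + 2) = (1 + 9)/4 = 10*(1/4) = 5/2 ≈ 2.5000)
l(S) = 5/2
l(-98)*(2*6 - 3) = 5*(2*6 - 3)/2 = 5*(12 - 3)/2 = (5/2)*9 = 45/2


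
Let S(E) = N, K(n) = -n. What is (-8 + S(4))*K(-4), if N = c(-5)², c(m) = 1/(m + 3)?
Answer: -31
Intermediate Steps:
c(m) = 1/(3 + m)
N = ¼ (N = (1/(3 - 5))² = (1/(-2))² = (-½)² = ¼ ≈ 0.25000)
S(E) = ¼
(-8 + S(4))*K(-4) = (-8 + ¼)*(-1*(-4)) = -31/4*4 = -31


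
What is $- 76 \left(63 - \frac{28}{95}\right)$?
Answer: $- \frac{23828}{5} \approx -4765.6$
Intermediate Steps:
$- 76 \left(63 - \frac{28}{95}\right) = \left(-76\right) \frac{5957}{95} = - \frac{23828}{5}$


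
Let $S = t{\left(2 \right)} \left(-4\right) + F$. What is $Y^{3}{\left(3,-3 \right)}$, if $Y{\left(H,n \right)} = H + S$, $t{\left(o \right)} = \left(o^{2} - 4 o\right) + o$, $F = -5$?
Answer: $216$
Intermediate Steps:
$t{\left(o \right)} = o^{2} - 3 o$
$S = 3$ ($S = 2 \left(-3 + 2\right) \left(-4\right) - 5 = 2 \left(-1\right) \left(-4\right) - 5 = \left(-2\right) \left(-4\right) - 5 = 8 - 5 = 3$)
$Y{\left(H,n \right)} = 3 + H$ ($Y{\left(H,n \right)} = H + 3 = 3 + H$)
$Y^{3}{\left(3,-3 \right)} = \left(3 + 3\right)^{3} = 6^{3} = 216$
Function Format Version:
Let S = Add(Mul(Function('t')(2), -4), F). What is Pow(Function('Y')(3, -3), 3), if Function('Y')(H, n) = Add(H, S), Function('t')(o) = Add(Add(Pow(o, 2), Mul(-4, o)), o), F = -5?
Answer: 216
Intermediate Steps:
Function('t')(o) = Add(Pow(o, 2), Mul(-3, o))
S = 3 (S = Add(Mul(Mul(2, Add(-3, 2)), -4), -5) = Add(Mul(Mul(2, -1), -4), -5) = Add(Mul(-2, -4), -5) = Add(8, -5) = 3)
Function('Y')(H, n) = Add(3, H) (Function('Y')(H, n) = Add(H, 3) = Add(3, H))
Pow(Function('Y')(3, -3), 3) = Pow(Add(3, 3), 3) = Pow(6, 3) = 216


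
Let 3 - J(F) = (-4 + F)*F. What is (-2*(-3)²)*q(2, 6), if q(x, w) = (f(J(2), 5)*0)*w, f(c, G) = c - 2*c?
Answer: 0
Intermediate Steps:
J(F) = 3 - F*(-4 + F) (J(F) = 3 - (-4 + F)*F = 3 - F*(-4 + F))
f(c, G) = -c
q(x, w) = 0 (q(x, w) = (-(3 - 1*2² + 4*2)*0)*w = (-(3 - 1*4 + 8)*0)*w = (-(3 - 4 + 8)*0)*w = (-1*7*0)*w = (-7*0)*w = 0*w = 0)
(-2*(-3)²)*q(2, 6) = -2*(-3)²*0 = -2*9*0 = -18*0 = 0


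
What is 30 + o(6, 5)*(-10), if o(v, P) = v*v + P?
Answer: -380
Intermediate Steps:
o(v, P) = P + v**2 (o(v, P) = v**2 + P = P + v**2)
30 + o(6, 5)*(-10) = 30 + (5 + 6**2)*(-10) = 30 + (5 + 36)*(-10) = 30 + 41*(-10) = 30 - 410 = -380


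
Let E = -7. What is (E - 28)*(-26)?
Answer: 910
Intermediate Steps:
(E - 28)*(-26) = (-7 - 28)*(-26) = -35*(-26) = 910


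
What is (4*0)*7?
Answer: 0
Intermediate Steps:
(4*0)*7 = 0*7 = 0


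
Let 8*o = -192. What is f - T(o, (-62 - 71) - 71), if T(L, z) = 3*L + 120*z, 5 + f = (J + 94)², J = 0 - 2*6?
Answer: 31271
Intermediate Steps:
J = -12 (J = 0 - 12 = -12)
f = 6719 (f = -5 + (-12 + 94)² = -5 + 82² = -5 + 6724 = 6719)
o = -24 (o = (⅛)*(-192) = -24)
f - T(o, (-62 - 71) - 71) = 6719 - (3*(-24) + 120*((-62 - 71) - 71)) = 6719 - (-72 + 120*(-133 - 71)) = 6719 - (-72 + 120*(-204)) = 6719 - (-72 - 24480) = 6719 - 1*(-24552) = 6719 + 24552 = 31271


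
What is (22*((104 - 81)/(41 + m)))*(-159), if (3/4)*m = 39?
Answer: -26818/31 ≈ -865.10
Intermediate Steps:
m = 52 (m = (4/3)*39 = 52)
(22*((104 - 81)/(41 + m)))*(-159) = (22*((104 - 81)/(41 + 52)))*(-159) = (22*(23/93))*(-159) = (506/93)*(-159) = -26818/31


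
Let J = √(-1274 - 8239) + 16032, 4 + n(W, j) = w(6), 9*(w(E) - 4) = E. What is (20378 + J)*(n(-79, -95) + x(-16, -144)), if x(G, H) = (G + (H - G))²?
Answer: 2265066100/3 + 62210*I*√1057 ≈ 7.5502e+8 + 2.0225e+6*I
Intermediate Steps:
w(E) = 4 + E/9
n(W, j) = ⅔ (n(W, j) = -4 + (4 + (⅑)*6) = -4 + (4 + ⅔) = -4 + 14/3 = ⅔)
J = 16032 + 3*I*√1057 (J = √(-9513) + 16032 = 3*I*√1057 + 16032 = 16032 + 3*I*√1057 ≈ 16032.0 + 97.535*I)
x(G, H) = H²
(20378 + J)*(n(-79, -95) + x(-16, -144)) = (20378 + (16032 + 3*I*√1057))*(⅔ + (-144)²) = (36410 + 3*I*√1057)*(⅔ + 20736) = (36410 + 3*I*√1057)*(62210/3) = 2265066100/3 + 62210*I*√1057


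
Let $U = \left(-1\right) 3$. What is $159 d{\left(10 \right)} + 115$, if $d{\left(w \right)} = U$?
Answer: $-362$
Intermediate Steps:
$U = -3$
$d{\left(w \right)} = -3$
$159 d{\left(10 \right)} + 115 = 159 \left(-3\right) + 115 = -477 + 115 = -362$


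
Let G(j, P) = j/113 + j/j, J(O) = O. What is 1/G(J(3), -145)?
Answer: 113/116 ≈ 0.97414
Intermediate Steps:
G(j, P) = 1 + j/113 (G(j, P) = j*(1/113) + 1 = j/113 + 1 = 1 + j/113)
1/G(J(3), -145) = 1/(1 + (1/113)*3) = 1/(1 + 3/113) = 1/(116/113) = 113/116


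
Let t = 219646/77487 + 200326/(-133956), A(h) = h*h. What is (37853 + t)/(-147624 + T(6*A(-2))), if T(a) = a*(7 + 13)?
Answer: -65487051372455/254555406379728 ≈ -0.25726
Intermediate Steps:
A(h) = h**2
t = 2316706469/1729974762 (t = 219646*(1/77487) + 200326*(-1/133956) = 219646/77487 - 100163/66978 = 2316706469/1729974762 ≈ 1.3392)
T(a) = 20*a (T(a) = a*20 = 20*a)
(37853 + t)/(-147624 + T(6*A(-2))) = (37853 + 2316706469/1729974762)/(-147624 + 20*(6*(-2)**2)) = 65487051372455/(1729974762*(-147624 + 20*(6*4))) = 65487051372455/(1729974762*(-147624 + 20*24)) = 65487051372455/(1729974762*(-147624 + 480)) = (65487051372455/1729974762)/(-147144) = (65487051372455/1729974762)*(-1/147144) = -65487051372455/254555406379728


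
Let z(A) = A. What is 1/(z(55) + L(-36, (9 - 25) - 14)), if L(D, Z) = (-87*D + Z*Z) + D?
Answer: 1/4051 ≈ 0.00024685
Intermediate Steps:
L(D, Z) = Z² - 86*D (L(D, Z) = (-87*D + Z²) + D = (Z² - 87*D) + D = Z² - 86*D)
1/(z(55) + L(-36, (9 - 25) - 14)) = 1/(55 + (((9 - 25) - 14)² - 86*(-36))) = 1/(55 + ((-16 - 14)² + 3096)) = 1/(55 + ((-30)² + 3096)) = 1/(55 + (900 + 3096)) = 1/(55 + 3996) = 1/4051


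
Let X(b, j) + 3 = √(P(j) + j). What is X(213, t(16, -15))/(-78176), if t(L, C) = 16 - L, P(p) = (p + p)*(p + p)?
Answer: 3/78176 ≈ 3.8375e-5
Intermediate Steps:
P(p) = 4*p² (P(p) = (2*p)*(2*p) = 4*p²)
X(b, j) = -3 + √(j + 4*j²) (X(b, j) = -3 + √(4*j² + j) = -3 + √(j + 4*j²))
X(213, t(16, -15))/(-78176) = (-3 + √((16 - 1*16)*(1 + 4*(16 - 1*16))))/(-78176) = (-3 + √((16 - 16)*(1 + 4*(16 - 16))))*(-1/78176) = (-3 + √(0*(1 + 4*0)))*(-1/78176) = (-3 + √(0*(1 + 0)))*(-1/78176) = (-3 + √(0*1))*(-1/78176) = (-3 + √0)*(-1/78176) = (-3 + 0)*(-1/78176) = -3*(-1/78176) = 3/78176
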